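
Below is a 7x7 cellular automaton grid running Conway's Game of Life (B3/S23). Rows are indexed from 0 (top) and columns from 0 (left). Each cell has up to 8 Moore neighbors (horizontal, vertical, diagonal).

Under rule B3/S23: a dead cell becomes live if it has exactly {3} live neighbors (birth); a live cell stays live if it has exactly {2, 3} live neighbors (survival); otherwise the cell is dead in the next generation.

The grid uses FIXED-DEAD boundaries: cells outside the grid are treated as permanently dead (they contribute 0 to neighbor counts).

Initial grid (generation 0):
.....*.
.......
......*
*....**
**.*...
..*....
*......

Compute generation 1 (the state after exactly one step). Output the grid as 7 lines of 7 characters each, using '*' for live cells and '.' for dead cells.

Simulating step by step:
Generation 0 (given above): 10 live cells
Generation 1: 11 live cells
(generation 1 grid is the final answer)

Answer: .......
.......
.....**
**...**
***....
*.*....
.......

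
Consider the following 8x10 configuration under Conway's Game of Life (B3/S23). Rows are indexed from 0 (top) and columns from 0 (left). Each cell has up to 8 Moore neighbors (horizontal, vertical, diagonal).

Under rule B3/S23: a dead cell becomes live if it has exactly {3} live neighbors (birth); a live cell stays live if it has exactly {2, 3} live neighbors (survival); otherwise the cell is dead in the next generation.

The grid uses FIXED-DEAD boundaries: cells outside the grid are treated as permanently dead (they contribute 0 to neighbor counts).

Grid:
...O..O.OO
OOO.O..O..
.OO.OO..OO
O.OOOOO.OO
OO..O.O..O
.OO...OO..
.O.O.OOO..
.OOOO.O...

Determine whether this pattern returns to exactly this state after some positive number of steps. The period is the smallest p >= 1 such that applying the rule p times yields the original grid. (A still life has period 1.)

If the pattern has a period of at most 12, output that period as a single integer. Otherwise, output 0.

Simulating and comparing each generation to the original:
Gen 0 (original, given above): 42 live cells
Gen 1: 24 live cells, differs from original
Gen 2: 22 live cells, differs from original
Gen 3: 16 live cells, differs from original
Gen 4: 16 live cells, differs from original
Gen 5: 9 live cells, differs from original
Gen 6: 11 live cells, differs from original
Gen 7: 6 live cells, differs from original
Gen 8: 3 live cells, differs from original
Gen 9: 3 live cells, differs from original
Gen 10: 3 live cells, differs from original
Gen 11: 3 live cells, differs from original
Gen 12: 3 live cells, differs from original
No period found within 12 steps.

Answer: 0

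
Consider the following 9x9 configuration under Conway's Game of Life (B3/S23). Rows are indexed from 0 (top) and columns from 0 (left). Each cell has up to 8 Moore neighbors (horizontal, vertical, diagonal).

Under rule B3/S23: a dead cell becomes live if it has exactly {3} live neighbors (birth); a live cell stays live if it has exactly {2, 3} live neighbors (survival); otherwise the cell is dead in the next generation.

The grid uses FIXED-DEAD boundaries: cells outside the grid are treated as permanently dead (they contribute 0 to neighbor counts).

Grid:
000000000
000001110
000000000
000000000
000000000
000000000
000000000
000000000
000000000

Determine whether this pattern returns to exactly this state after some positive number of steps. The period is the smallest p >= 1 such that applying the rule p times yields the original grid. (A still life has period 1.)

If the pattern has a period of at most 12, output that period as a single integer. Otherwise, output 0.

Answer: 2

Derivation:
Simulating and comparing each generation to the original:
Gen 0 (original, given above): 3 live cells
Gen 1: 3 live cells, differs from original
Gen 2: 3 live cells, MATCHES original -> period = 2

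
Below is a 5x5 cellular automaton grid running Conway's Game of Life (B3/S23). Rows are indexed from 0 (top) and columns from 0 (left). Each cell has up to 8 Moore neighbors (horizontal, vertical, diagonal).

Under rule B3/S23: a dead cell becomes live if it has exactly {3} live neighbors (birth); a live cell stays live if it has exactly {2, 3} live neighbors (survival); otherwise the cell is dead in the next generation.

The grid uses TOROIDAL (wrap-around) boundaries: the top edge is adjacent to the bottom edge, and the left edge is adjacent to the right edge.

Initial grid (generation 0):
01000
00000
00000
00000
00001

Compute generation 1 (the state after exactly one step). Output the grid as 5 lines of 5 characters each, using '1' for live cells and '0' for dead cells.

Answer: 00000
00000
00000
00000
00000

Derivation:
Simulating step by step:
Generation 0 (given above): 2 live cells
Generation 1: 0 live cells
(generation 1 grid is the final answer)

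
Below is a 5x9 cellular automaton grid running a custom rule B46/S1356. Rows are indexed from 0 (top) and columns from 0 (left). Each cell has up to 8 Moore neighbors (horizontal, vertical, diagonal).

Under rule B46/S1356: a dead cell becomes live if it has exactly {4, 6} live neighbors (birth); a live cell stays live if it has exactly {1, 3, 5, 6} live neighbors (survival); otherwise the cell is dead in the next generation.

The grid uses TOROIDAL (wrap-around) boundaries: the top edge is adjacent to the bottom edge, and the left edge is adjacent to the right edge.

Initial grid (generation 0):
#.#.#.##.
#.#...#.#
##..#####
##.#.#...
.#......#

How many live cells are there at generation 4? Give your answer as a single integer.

Answer: 15

Derivation:
Simulating step by step:
Generation 0 (given above): 22 live cells
Generation 1: 20 live cells
.........
##.#.##.#
###.#...#
#.######.
..#.....#
Generation 2: 18 live cells
#........
#.#...#.#
######..#
.#.###.#.
...#.....
Generation 3: 20 live cells
.........
####..#..
#####.##.
######.#.
....#....
Generation 4: 15 live cells
.........
###......
#...#..#.
#####.#.#
...##....
Population at generation 4: 15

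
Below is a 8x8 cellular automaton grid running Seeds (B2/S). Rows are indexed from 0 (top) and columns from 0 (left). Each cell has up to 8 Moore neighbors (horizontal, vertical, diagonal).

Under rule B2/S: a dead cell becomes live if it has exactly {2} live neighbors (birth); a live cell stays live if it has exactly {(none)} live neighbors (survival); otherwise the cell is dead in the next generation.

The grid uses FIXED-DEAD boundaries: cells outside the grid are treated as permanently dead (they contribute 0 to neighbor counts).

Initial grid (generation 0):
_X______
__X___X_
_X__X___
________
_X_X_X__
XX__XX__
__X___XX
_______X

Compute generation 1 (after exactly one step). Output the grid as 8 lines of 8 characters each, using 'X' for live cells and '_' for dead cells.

Answer: __X_____
X__X_X__
__XX_X__
XX_X_X__
______X_
_______X
X__XX___
________

Derivation:
Simulating step by step:
Generation 0 (given above): 16 live cells
Generation 1: 16 live cells
(generation 1 grid is the final answer)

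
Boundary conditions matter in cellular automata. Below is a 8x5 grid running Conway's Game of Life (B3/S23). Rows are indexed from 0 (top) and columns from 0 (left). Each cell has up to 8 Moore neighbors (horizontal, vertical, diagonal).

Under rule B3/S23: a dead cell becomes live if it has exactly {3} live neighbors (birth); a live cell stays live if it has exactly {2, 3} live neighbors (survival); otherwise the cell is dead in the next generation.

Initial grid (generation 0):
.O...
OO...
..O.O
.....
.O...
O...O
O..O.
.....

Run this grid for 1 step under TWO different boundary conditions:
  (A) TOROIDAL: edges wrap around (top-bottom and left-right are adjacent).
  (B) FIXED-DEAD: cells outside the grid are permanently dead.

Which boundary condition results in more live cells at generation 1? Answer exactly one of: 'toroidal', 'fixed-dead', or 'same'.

Answer: toroidal

Derivation:
Under TOROIDAL boundary, generation 1:
OO...
OOO..
OO...
.....
O....
OO..O
O....
.....
Population = 12

Under FIXED-DEAD boundary, generation 1:
OO...
OOO..
.O...
.....
.....
OO...
.....
.....
Population = 8

Comparison: toroidal=12, fixed-dead=8 -> toroidal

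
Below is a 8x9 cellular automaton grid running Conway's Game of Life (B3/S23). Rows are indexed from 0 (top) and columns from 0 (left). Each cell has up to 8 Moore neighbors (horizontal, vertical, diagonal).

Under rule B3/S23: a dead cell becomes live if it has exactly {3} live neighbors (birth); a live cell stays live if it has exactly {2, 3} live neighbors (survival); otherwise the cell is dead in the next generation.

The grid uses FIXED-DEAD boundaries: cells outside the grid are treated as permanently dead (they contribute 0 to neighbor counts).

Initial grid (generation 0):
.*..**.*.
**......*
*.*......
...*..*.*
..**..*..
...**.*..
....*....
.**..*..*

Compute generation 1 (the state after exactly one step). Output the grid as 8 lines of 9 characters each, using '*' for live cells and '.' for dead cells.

Simulating step by step:
Generation 0 (given above): 23 live cells
Generation 1: 16 live cells
(generation 1 grid is the final answer)

Answer: **.......
*.*......
*.*....*.
.*.*...*.
..*...*..
..*.*....
..*.*....
.........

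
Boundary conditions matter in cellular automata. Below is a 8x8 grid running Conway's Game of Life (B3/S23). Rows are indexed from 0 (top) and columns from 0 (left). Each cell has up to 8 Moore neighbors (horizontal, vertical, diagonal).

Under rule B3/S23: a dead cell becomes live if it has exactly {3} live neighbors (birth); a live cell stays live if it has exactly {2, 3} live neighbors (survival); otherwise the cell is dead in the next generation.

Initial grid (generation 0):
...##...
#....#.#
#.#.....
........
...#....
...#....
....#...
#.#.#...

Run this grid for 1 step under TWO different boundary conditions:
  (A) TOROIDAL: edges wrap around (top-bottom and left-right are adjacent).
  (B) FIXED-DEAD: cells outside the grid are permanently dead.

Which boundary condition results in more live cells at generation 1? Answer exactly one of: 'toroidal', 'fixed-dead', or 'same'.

Answer: toroidal

Derivation:
Under TOROIDAL boundary, generation 1:
##.###.#
##.##..#
##.....#
........
........
...##...
....#...
....##..
Population = 19

Under FIXED-DEAD boundary, generation 1:
....#...
.#.##...
.#......
........
........
...##...
....#...
...#....
Population = 9

Comparison: toroidal=19, fixed-dead=9 -> toroidal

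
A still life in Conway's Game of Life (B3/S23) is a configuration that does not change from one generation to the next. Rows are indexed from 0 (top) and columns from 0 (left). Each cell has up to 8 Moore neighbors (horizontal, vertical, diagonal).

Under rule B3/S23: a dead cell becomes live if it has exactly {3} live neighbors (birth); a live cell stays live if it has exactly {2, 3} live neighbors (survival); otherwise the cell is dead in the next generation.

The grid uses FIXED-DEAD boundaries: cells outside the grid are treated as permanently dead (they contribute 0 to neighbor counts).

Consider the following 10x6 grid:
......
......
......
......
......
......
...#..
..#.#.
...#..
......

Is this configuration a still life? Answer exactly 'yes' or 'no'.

Answer: yes

Derivation:
Compute generation 1 and compare to generation 0 (given above):
Generation 1:
......
......
......
......
......
......
...#..
..#.#.
...#..
......
The grids are IDENTICAL -> still life.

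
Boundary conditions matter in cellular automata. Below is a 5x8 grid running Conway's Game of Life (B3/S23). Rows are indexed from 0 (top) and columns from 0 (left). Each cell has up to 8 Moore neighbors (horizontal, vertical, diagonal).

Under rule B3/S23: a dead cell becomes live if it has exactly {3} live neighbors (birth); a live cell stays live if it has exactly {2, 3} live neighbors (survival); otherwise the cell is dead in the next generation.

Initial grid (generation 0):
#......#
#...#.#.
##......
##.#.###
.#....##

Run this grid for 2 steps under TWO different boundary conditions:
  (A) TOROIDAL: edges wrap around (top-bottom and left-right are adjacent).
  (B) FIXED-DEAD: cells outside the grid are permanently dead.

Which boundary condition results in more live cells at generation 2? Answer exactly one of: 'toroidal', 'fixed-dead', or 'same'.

Answer: toroidal

Derivation:
Under TOROIDAL boundary, generation 2:
.##.....
........
........
.#####..
.##.###.
Population = 12

Under FIXED-DEAD boundary, generation 2:
........
........
......#.
..####.#
.#......
Population = 7

Comparison: toroidal=12, fixed-dead=7 -> toroidal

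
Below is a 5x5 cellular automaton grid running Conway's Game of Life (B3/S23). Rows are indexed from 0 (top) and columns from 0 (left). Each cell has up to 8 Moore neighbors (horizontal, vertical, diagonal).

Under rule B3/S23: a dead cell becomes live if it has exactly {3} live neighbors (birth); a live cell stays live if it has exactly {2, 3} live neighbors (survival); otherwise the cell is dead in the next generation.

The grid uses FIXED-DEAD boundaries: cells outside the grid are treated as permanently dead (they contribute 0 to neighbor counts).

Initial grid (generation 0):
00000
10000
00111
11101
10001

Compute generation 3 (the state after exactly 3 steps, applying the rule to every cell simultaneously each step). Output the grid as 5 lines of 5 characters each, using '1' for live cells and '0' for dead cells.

Answer: 00000
00010
01101
00101
01110

Derivation:
Simulating step by step:
Generation 0 (given above): 10 live cells
Generation 1: 9 live cells
00000
00010
10101
10101
10010
Generation 2: 8 live cells
00000
00010
00101
10101
01010
Generation 3: 9 live cells
(generation 3 grid is the final answer)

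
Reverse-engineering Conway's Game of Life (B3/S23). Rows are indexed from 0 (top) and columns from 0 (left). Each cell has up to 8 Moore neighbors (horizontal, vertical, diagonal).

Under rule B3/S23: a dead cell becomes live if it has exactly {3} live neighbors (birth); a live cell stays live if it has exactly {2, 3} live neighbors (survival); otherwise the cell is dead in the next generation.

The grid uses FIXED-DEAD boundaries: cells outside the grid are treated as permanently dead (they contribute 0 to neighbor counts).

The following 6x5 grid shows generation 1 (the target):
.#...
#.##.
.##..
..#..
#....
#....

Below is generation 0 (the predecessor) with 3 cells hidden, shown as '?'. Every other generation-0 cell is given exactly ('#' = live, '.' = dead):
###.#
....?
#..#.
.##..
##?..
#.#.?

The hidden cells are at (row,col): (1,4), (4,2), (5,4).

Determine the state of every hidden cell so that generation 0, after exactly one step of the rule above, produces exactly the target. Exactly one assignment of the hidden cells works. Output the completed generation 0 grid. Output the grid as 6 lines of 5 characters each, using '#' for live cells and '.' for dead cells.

Hidden generation-0 cells (in order): (1,4), (4,2), (5,4).
A hidden cell only influences target cells in its own 3x3 neighborhood. Try each of the 2^3 = 8 assignments, step the completed generation 0 forward once under B3/S23, and compare with the target:
  (1,4)=. (4,2)=. (5,4)=. -> step reproduces the target at every cell -> ACCEPT
  (1,4)=. (4,2)=. (5,4)=# -> step gives (4,3)='#' but target has '.' -> reject
  (1,4)=. (4,2)=# (5,4)=. -> step gives (3,2)='.' but target has '#' -> reject
  (1,4)=. (4,2)=# (5,4)=# -> step gives (3,2)='.' but target has '#' -> reject
  (1,4)=# (4,2)=. (5,4)=. -> step gives (0,3)='#' but target has '.' -> reject
  (1,4)=# (4,2)=. (5,4)=# -> step gives (0,3)='#' but target has '.' -> reject
  (1,4)=# (4,2)=# (5,4)=. -> step gives (0,3)='#' but target has '.' -> reject
  (1,4)=# (4,2)=# (5,4)=# -> step gives (0,3)='#' but target has '.' -> reject
Unique solution: (1,4)=dead, (4,2)=dead, (5,4)=dead.
Check: live-neighbor counts of every cell in the completed generation 0:
12120
34332
13311
44321
35420
24110
Applying B3/S23 to generation 0 with these counts gives:
.#...
#.##.
.##..
..#..
#....
#....
which matches the target exactly.

Answer: ###.#
.....
#..#.
.##..
##...
#.#..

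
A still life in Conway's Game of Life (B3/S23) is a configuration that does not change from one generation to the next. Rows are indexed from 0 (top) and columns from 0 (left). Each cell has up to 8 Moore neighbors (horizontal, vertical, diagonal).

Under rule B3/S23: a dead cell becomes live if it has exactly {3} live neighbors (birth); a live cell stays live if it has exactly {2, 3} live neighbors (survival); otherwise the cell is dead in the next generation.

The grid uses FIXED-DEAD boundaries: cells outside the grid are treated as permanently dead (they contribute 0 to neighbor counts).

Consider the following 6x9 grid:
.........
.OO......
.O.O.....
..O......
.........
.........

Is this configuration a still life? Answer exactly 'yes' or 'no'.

Answer: yes

Derivation:
Compute generation 1 and compare to generation 0 (given above):
Generation 1:
.........
.OO......
.O.O.....
..O......
.........
.........
The grids are IDENTICAL -> still life.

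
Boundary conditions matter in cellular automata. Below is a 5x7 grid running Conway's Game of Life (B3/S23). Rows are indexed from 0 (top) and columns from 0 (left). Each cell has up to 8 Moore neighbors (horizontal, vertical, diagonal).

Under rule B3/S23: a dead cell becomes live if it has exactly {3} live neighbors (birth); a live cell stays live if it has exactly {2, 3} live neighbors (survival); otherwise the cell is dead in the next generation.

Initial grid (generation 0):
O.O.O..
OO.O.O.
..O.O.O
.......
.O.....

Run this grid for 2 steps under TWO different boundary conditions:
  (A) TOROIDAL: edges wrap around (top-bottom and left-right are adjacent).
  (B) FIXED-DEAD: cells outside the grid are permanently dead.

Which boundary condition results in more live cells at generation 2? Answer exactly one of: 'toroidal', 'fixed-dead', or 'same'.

Under TOROIDAL boundary, generation 2:
O.OOOOO
.......
OOOOOO.
...OOOO
OOOO...
Population = 20

Under FIXED-DEAD boundary, generation 2:
.O.OO..
O....O.
.OOOOO.
..OOO..
.......
Population = 13

Comparison: toroidal=20, fixed-dead=13 -> toroidal

Answer: toroidal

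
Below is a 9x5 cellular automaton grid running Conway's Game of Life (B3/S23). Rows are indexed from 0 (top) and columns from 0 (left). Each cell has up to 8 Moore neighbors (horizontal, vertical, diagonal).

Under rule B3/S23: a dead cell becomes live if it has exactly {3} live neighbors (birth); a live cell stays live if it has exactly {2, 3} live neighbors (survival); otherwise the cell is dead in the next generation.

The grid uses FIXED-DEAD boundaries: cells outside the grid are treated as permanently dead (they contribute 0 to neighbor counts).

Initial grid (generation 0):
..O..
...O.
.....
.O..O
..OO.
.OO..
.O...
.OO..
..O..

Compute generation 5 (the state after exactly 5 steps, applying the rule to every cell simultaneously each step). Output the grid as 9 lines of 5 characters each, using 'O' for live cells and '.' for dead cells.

Answer: .....
.....
...OO
..O.O
....O
.....
.....
.OO..
.OO..

Derivation:
Simulating step by step:
Generation 0 (given above): 12 live cells
Generation 1: 10 live cells
.....
.....
.....
..OO.
...O.
.O.O.
O....
.OO..
.OO..
Generation 2: 10 live cells
.....
.....
.....
..OO.
...OO
..O..
O....
O.O..
.OO..
Generation 3: 9 live cells
.....
.....
.....
..OOO
....O
...O.
.....
O.O..
.OO..
Generation 4: 8 live cells
.....
.....
...O.
...OO
..O.O
.....
.....
..O..
.OO..
Generation 5: 9 live cells
(generation 5 grid is the final answer)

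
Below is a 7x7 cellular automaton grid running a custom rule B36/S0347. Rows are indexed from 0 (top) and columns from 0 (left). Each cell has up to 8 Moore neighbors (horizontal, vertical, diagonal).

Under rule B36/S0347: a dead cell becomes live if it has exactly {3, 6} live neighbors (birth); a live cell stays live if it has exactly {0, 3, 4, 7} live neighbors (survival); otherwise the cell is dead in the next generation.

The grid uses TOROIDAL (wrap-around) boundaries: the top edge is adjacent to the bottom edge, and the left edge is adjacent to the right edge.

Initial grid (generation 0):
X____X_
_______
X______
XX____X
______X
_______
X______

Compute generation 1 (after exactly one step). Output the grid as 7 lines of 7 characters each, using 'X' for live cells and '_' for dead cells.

Simulating step by step:
Generation 0 (given above): 8 live cells
Generation 1: 9 live cells
(generation 1 grid is the final answer)

Answer: _____XX
______X
XX____X
X_____X
_______
_______
______X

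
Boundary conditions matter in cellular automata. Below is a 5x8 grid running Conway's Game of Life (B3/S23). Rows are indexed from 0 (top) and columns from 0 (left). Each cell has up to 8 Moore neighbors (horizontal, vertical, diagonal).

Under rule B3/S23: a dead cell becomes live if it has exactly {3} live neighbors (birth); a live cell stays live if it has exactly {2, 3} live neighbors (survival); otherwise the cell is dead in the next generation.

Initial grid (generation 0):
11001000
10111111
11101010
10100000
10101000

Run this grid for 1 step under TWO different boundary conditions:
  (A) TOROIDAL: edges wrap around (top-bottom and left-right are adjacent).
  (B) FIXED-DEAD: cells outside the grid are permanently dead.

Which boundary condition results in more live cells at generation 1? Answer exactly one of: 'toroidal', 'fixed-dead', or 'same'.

Answer: fixed-dead

Derivation:
Under TOROIDAL boundary, generation 1:
00000010
00000010
00001010
10100100
10100001
Population = 10

Under FIXED-DEAD boundary, generation 1:
11101010
00000011
10001011
10100100
00010000
Population = 15

Comparison: toroidal=10, fixed-dead=15 -> fixed-dead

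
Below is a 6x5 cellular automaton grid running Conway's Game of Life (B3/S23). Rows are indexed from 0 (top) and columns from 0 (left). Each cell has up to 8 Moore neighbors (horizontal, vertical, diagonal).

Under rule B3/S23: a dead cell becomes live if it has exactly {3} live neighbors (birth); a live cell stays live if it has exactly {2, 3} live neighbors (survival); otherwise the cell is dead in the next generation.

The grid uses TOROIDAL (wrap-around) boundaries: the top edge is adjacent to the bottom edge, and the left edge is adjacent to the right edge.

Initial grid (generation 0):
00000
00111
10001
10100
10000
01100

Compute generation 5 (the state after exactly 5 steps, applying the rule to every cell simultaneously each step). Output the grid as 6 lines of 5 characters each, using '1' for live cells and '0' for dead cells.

Answer: 00000
00000
00000
00011
11011
11000

Derivation:
Simulating step by step:
Generation 0 (given above): 10 live cells
Generation 1: 10 live cells
01000
10011
10100
10000
10100
01000
Generation 2: 15 live cells
01101
10111
10010
10001
10000
11100
Generation 3: 6 live cells
00000
00000
00100
11000
00000
00111
Generation 4: 9 live cells
00010
00000
01000
01000
11111
00010
Generation 5: 8 live cells
(generation 5 grid is the final answer)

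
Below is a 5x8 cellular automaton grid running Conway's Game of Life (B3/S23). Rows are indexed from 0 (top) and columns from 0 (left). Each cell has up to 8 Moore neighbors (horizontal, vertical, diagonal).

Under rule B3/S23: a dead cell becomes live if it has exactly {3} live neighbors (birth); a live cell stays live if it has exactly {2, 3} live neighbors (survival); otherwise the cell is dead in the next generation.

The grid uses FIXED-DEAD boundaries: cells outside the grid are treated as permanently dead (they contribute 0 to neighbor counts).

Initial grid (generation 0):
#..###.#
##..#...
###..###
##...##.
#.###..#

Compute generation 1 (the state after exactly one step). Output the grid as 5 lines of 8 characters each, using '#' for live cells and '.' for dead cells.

Answer: ##.###..
.......#
..#.#..#
........
#.#####.

Derivation:
Simulating step by step:
Generation 0 (given above): 23 live cells
Generation 1: 15 live cells
(generation 1 grid is the final answer)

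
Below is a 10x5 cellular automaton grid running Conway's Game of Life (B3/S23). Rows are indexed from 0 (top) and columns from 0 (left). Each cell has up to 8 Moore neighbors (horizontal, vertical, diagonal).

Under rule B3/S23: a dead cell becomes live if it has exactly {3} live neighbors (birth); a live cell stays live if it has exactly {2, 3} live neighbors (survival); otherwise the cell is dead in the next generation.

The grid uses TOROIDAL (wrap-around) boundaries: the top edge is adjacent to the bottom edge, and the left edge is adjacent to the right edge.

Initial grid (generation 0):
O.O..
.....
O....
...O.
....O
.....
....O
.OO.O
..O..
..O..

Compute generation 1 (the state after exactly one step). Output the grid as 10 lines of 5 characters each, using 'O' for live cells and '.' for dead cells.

Simulating step by step:
Generation 0 (given above): 11 live cells
Generation 1: 11 live cells
(generation 1 grid is the final answer)

Answer: .O...
.O...
.....
....O
.....
.....
O..O.
OOO..
..O..
..OO.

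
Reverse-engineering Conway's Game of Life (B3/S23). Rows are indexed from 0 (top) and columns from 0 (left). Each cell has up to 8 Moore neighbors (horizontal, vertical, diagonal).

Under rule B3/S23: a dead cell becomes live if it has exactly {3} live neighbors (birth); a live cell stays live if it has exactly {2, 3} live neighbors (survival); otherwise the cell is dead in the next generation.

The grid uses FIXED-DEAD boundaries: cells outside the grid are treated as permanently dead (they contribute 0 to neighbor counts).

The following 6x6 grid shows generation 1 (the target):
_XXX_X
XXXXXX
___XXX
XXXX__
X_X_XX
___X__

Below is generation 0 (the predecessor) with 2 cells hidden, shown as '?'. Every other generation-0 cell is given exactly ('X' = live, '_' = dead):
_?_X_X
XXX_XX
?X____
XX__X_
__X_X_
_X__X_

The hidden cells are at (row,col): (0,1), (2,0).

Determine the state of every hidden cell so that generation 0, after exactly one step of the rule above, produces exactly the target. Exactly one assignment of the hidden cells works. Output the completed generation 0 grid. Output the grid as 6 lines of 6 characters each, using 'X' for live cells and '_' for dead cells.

Answer: ___X_X
XXX_XX
_X____
XX__X_
__X_X_
_X__X_

Derivation:
Hidden generation-0 cells (in order): (0,1), (2,0).
A hidden cell only influences target cells in its own 3x3 neighborhood. Try each of the 2^2 = 4 assignments, step the completed generation 0 forward once under B3/S23, and compare with the target:
  (0,1)=_ (2,0)=_ -> step reproduces the target at every cell -> ACCEPT
  (0,1)=_ (2,0)=X -> step gives (1,1)='_' but target has 'X' -> reject
  (0,1)=X (2,0)=_ -> step gives (0,0)='X' but target has '_' -> reject
  (0,1)=X (2,0)=X -> step gives (0,0)='X' but target has '_' -> reject
Unique solution: (0,1)=dead, (2,0)=dead.
Check: live-neighbor counts of every cell in the completed generation 0:
233242
233332
554333
233312
342423
112312
Applying B3/S23 to generation 0 with these counts gives:
_XXX_X
XXXXXX
___XXX
XXXX__
X_X_XX
___X__
which matches the target exactly.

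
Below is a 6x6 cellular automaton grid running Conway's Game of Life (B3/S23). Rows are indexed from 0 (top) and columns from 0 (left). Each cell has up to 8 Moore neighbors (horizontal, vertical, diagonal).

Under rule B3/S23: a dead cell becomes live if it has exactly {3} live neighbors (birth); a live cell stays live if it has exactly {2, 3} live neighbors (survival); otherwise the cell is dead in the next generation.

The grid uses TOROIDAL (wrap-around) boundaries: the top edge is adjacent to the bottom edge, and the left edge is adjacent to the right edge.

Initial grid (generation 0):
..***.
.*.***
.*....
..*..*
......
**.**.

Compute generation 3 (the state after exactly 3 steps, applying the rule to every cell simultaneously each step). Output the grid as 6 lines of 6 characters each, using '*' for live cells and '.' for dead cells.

Answer: .*.***
......
.**.**
*...*.
.**...
**.*..

Derivation:
Simulating step by step:
Generation 0 (given above): 14 live cells
Generation 1: 15 live cells
......
**...*
.*.*.*
......
******
.*..**
Generation 2: 14 live cells
.*..*.
.**.**
.**.**
......
.***..
.*....
Generation 3: 15 live cells
(generation 3 grid is the final answer)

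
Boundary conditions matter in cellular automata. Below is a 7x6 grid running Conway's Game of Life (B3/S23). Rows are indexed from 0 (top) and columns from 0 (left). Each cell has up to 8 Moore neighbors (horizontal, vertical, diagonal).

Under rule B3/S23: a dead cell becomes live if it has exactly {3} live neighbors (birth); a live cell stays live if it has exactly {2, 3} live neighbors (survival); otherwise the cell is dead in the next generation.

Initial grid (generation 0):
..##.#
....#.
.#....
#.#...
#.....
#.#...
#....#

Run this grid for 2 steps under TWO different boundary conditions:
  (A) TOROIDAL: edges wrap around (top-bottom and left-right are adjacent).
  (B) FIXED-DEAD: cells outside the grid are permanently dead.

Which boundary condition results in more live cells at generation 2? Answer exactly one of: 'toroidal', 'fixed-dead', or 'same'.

Under TOROIDAL boundary, generation 2:
#.....
######
.###..
##...#
##...#
...#..
..##..
Population = 19

Under FIXED-DEAD boundary, generation 2:
..#.#.
..#.#.
.###..
##....
##....
##....
......
Population = 13

Comparison: toroidal=19, fixed-dead=13 -> toroidal

Answer: toroidal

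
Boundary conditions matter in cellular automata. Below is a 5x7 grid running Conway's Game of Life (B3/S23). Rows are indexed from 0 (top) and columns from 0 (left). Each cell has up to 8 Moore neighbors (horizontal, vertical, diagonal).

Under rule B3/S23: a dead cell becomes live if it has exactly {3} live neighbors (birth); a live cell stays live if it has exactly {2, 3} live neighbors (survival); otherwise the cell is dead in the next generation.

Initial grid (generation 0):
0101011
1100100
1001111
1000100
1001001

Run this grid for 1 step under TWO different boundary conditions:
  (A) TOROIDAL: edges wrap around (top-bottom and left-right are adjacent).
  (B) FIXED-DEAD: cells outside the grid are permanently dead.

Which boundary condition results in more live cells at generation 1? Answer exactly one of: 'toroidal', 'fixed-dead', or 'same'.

Answer: fixed-dead

Derivation:
Under TOROIDAL boundary, generation 1:
0101010
0100000
0001000
0100000
0111000
Population = 9

Under FIXED-DEAD boundary, generation 1:
1110110
1100000
1001000
1100001
0000000
Population = 12

Comparison: toroidal=9, fixed-dead=12 -> fixed-dead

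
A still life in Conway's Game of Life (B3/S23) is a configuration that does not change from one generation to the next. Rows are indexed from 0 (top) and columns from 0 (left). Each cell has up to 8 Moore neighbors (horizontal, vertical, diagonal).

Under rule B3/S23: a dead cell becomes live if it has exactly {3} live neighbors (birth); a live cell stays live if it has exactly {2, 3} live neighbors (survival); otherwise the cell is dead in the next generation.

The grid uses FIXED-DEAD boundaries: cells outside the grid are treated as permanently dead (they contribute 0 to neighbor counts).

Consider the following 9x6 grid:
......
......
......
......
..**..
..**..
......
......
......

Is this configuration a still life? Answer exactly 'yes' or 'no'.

Answer: yes

Derivation:
Compute generation 1 and compare to generation 0 (given above):
Generation 1:
......
......
......
......
..**..
..**..
......
......
......
The grids are IDENTICAL -> still life.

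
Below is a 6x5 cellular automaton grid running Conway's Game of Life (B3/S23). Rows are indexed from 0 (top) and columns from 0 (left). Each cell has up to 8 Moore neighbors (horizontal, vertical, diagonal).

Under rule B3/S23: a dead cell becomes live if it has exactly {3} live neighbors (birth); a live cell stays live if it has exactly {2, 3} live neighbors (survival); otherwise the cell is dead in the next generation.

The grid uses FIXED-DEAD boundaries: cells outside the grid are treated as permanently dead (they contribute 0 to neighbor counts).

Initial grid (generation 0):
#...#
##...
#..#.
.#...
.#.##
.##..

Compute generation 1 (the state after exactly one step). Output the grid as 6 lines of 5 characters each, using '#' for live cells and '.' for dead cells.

Simulating step by step:
Generation 0 (given above): 12 live cells
Generation 1: 16 live cells
(generation 1 grid is the final answer)

Answer: ##...
##...
#.#..
##.##
##.#.
.###.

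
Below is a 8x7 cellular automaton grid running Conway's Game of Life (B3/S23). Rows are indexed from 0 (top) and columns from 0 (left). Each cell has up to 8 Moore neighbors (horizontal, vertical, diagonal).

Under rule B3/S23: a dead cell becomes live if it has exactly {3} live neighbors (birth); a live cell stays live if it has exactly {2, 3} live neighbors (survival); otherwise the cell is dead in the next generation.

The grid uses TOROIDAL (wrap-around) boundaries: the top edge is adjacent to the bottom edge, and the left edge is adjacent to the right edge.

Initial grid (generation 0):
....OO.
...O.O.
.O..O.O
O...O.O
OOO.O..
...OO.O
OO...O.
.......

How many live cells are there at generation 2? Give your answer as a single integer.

Answer: 21

Derivation:
Simulating step by step:
Generation 0 (given above): 20 live cells
Generation 1: 23 live cells
....OO.
...O..O
...OO.O
..O.O.O
.OO.O..
...OO.O
O...OOO
....OOO
Generation 2: 21 live cells
...O...
...O..O
O.O.O.O
OOO.O..
OOO.O..
.OO...O
O......
O..O...
Population at generation 2: 21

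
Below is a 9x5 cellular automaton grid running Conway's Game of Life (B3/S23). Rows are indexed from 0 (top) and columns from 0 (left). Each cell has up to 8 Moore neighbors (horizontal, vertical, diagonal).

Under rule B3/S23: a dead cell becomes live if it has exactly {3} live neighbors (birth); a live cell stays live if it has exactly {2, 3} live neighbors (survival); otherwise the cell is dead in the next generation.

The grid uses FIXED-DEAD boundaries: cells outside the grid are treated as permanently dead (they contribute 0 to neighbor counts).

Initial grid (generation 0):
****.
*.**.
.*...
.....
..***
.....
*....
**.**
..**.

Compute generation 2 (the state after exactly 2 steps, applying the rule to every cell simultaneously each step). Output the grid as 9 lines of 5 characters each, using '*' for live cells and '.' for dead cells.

Simulating step by step:
Generation 0 (given above): 18 live cells
Generation 1: 20 live cells
*..*.
*..*.
.**..
..**.
...*.
...*.
**...
**.**
.****
Generation 2: 16 live cells
(generation 2 grid is the final answer)

Answer: .....
*..*.
.*...
.*.*.
...**
..*..
**.**
....*
**..*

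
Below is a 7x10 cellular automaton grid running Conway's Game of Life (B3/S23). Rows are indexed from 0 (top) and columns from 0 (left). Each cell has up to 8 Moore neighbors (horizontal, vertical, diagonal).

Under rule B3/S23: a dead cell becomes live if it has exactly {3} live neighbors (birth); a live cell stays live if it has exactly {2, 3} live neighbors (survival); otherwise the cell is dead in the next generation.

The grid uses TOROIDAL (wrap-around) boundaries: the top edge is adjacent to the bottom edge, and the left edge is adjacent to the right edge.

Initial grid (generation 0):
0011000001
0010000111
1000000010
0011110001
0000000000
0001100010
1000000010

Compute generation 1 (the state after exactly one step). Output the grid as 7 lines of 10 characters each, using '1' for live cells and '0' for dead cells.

Answer: 1111000100
1111000100
1110100100
0001100001
0010010000
0000000001
0010100010

Derivation:
Simulating step by step:
Generation 0 (given above): 19 live cells
Generation 1: 24 live cells
(generation 1 grid is the final answer)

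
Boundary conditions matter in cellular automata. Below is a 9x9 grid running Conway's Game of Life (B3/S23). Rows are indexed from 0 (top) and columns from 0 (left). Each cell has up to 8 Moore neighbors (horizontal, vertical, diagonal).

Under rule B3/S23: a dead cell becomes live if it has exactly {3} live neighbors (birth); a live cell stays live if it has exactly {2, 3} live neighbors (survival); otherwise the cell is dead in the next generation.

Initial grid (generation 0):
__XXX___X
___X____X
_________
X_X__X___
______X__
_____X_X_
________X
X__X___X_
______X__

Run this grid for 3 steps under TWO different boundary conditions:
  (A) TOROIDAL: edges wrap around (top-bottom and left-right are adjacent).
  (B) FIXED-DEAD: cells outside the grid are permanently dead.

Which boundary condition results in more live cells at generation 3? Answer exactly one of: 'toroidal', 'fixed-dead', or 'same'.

Under TOROIDAL boundary, generation 3:
_XX_XXXX_
__XXX____
___X_____
______X__
______XX_
______XX_
_________
_________
XX___XXXX
Population = 21

Under FIXED-DEAD boundary, generation 3:
_________
__X_X____
___X_____
______X__
______XX_
______X_X
________X
_______XX
_______X_
Population = 12

Comparison: toroidal=21, fixed-dead=12 -> toroidal

Answer: toroidal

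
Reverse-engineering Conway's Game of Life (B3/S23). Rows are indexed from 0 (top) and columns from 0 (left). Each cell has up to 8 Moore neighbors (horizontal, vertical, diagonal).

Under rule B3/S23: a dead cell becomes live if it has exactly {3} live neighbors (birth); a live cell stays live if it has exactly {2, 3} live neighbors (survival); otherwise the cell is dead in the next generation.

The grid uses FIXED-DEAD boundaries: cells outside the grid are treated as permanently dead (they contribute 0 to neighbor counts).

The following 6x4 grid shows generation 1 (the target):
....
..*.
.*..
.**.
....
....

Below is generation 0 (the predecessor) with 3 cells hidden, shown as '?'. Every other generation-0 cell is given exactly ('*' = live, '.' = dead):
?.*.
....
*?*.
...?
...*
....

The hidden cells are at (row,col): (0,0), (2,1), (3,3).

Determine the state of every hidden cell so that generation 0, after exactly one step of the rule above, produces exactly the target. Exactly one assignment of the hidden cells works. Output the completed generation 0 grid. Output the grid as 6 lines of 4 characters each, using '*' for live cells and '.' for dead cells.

Hidden generation-0 cells (in order): (0,0), (2,1), (3,3).
A hidden cell only influences target cells in its own 3x3 neighborhood. Try each of the 2^3 = 8 assignments, step the completed generation 0 forward once under B3/S23, and compare with the target:
  (0,0)=. (2,1)=. (3,3)=. -> step gives (1,1)='*' but target has '.' -> reject
  (0,0)=. (2,1)=. (3,3)=* -> step gives (1,1)='*' but target has '.' -> reject
  (0,0)=. (2,1)=* (3,3)=. -> step reproduces the target at every cell -> ACCEPT
  (0,0)=. (2,1)=* (3,3)=* -> step gives (2,2)='*' but target has '.' -> reject
  (0,0)=* (2,1)=. (3,3)=. -> step gives (1,2)='.' but target has '*' -> reject
  (0,0)=* (2,1)=. (3,3)=* -> step gives (1,2)='.' but target has '*' -> reject
  (0,0)=* (2,1)=* (3,3)=. -> step gives (1,0)='*' but target has '.' -> reject
  (0,0)=* (2,1)=* (3,3)=* -> step gives (1,0)='*' but target has '.' -> reject
Unique solution: (0,0)=dead, (2,1)=live, (3,3)=dead.
Check: live-neighbor counts of every cell in the completed generation 0:
0101
2432
1211
2332
0010
0011
Applying B3/S23 to generation 0 with these counts gives:
....
..*.
.*..
.**.
....
....
which matches the target exactly.

Answer: ..*.
....
***.
....
...*
....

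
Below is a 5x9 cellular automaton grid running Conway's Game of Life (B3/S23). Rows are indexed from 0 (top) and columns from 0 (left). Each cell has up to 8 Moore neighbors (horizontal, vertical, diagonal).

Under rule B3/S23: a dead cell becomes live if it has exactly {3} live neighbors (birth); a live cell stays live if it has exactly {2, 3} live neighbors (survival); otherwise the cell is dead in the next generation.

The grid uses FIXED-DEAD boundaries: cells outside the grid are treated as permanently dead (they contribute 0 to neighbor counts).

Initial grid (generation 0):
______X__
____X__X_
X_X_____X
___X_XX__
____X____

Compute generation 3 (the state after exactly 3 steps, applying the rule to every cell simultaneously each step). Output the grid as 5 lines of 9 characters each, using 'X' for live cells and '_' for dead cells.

Simulating step by step:
Generation 0 (given above): 10 live cells
Generation 1: 11 live cells
_________
_______X_
___XXXXX_
___XXX___
____XX___
Generation 2: 7 live cells
_________
____XX_X_
___X___X_
_________
___X_X___
Generation 3: 5 live cells
(generation 3 grid is the final answer)

Answer: _________
____X_X__
____X_X__
____X____
_________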